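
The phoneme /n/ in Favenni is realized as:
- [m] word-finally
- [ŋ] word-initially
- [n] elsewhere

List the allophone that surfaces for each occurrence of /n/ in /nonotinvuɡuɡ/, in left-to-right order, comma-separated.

Occurrence 1 (position 1): word-initially → [ŋ].
Occurrence 2 (position 3): no conditioning environment matches → elsewhere allophone [n].
Occurrence 3 (position 7): no conditioning environment matches → elsewhere allophone [n].

[ŋ], [n], [n]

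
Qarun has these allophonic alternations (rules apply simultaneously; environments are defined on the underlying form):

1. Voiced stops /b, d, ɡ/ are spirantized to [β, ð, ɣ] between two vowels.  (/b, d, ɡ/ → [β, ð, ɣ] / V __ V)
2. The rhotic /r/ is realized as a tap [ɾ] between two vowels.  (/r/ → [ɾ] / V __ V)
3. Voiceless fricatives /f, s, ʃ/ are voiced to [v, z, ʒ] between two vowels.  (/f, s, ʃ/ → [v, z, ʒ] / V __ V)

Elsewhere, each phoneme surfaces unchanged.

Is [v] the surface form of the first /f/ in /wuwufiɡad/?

Rule 3 applies to /f/ (between /u/ and /i/: between two vowels) → [v].
The actual realization is [v], which matches [v].

Yes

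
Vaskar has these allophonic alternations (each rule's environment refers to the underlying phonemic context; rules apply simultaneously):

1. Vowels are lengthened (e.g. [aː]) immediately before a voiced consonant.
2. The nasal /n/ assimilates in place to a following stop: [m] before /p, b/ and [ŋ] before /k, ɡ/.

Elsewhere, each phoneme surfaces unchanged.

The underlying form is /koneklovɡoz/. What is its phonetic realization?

[koːnekloːvɡoːz]

/k/ stays [k].
/o/ — between /k/ and /n/, before a voiced consonant — surfaces as [oː] (rule 1).
/n/ (between /o/ and /e/) fails the environment for rule 2, so it stays [n].
/e/ (between /n/ and /k/) fails the environment for rule 1, so it stays [e].
/k/ (between /e/ and /l/): no rule targets it → [k].
/l/ (between /k/ and /o/): no rule targets it → [l].
/o/ (between /l/ and /v/): before a voiced consonant, so rule 1 applies → [oː].
/v/ stays [v].
/ɡ/ — not in any rule's target class → [ɡ].
Rule 1 applies to /o/ (between /ɡ/ and /z/: before a voiced consonant) → [oː].
/z/ (word-final): no rule targets it → [z].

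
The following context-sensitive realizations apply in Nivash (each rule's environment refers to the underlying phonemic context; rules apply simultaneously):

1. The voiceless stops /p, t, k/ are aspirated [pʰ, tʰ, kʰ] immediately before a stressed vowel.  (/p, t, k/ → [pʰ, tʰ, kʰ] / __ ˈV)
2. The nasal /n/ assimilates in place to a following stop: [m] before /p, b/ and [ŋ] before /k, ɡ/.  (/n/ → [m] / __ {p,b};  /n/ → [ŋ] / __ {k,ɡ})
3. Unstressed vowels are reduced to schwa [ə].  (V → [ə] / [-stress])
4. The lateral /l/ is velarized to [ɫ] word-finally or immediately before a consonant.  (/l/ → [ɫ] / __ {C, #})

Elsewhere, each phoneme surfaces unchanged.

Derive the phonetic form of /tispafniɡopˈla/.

[təspəfnəɡəpˈla]

/t/ — word-initial; rule 1 does not apply here → [t].
/i/ (between /t/ and /s/): in an unstressed syllable, so rule 3 applies → [ə].
/p/ — between /s/ and /a/; rule 1 does not apply here → [p].
/a/ — between /p/ and /f/, in an unstressed syllable — surfaces as [ə] (rule 3).
/n/ (between /f/ and /i/) fails the environment for rule 2, so it stays [n].
/i/ (between /n/ and /ɡ/): in an unstressed syllable, so rule 3 applies → [ə].
/o/ (between /ɡ/ and /p/): in an unstressed syllable, so rule 3 applies → [ə].
/p/ — between /o/ and /l/; rule 1 does not apply here → [p].
/l/ — between /p/ and /a/; rule 4 does not apply here → [l].
/a/ (word-final) is in the target of rule 3 but the environment (in an unstressed syllable) is not met → [a].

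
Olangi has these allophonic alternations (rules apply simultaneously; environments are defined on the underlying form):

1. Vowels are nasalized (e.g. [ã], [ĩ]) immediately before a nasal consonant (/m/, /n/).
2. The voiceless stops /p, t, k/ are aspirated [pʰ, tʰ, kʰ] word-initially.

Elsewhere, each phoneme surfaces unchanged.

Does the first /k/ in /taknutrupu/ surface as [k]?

/k/ (between /a/ and /n/): rule 2 targets it, but not word-initially → unchanged [k].
The actual realization is [k], which matches [k].

Yes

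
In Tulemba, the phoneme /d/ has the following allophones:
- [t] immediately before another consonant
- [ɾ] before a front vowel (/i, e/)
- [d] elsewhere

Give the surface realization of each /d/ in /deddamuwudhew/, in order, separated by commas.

[ɾ], [t], [d], [t]

Occurrence 1 (position 1): before a front vowel (/i, e/) → [ɾ].
Occurrence 2 (position 3): immediately before another consonant → [t].
Occurrence 3 (position 4): no conditioning environment matches → elsewhere allophone [d].
Occurrence 4 (position 10): immediately before another consonant → [t].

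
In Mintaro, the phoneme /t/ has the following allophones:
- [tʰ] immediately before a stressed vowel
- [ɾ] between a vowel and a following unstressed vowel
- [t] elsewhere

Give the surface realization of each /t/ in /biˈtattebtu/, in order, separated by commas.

Occurrence 1 (position 3): immediately before a stressed vowel → [tʰ].
Occurrence 2 (position 5): no conditioning environment matches → elsewhere allophone [t].
Occurrence 3 (position 6): no conditioning environment matches → elsewhere allophone [t].
Occurrence 4 (position 9): no conditioning environment matches → elsewhere allophone [t].

[tʰ], [t], [t], [t]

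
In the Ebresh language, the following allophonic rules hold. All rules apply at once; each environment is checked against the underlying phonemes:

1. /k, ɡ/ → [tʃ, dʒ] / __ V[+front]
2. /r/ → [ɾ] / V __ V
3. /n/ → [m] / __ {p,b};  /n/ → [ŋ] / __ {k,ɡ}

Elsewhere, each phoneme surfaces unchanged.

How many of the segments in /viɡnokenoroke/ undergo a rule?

Segments that undergo a rule: /k/ → [tʃ] (rule 1); /r/ → [ɾ] (rule 2); /k/ → [tʃ] (rule 1).
All other segments surface unchanged.

3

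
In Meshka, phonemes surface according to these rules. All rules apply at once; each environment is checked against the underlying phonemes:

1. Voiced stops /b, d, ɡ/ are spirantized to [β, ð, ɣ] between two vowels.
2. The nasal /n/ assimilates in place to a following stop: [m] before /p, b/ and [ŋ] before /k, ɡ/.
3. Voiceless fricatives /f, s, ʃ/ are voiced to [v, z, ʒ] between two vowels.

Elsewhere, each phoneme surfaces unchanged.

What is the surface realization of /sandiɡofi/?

[sandiɣovi]

/s/ (word-initial) fails the environment for rule 3, so it stays [s].
/n/ (between /a/ and /d/) fails the environment for rule 2, so it stays [n].
/d/ (between /n/ and /i/): rule 1 targets it, but not between two vowels → unchanged [d].
/ɡ/ (between /i/ and /o/) occurs between two vowels → [ɣ] by rule 1.
/f/ meets the environment for rule 3 (between two vowels) → [v].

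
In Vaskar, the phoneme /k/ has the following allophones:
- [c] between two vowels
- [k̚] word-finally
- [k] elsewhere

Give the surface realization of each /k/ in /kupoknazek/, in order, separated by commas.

[k], [k], [k̚]

Occurrence 1 (position 1): no conditioning environment matches → elsewhere allophone [k].
Occurrence 2 (position 5): no conditioning environment matches → elsewhere allophone [k].
Occurrence 3 (position 10): word-finally → [k̚].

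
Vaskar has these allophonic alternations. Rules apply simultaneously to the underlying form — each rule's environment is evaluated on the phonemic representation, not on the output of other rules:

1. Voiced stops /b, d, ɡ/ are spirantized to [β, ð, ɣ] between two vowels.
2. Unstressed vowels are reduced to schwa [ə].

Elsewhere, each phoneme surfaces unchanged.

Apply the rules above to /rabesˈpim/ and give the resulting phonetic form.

[rəβəsˈpim]

/r/ stays [r].
/a/ meets the environment for rule 2 (in an unstressed syllable) → [ə].
/b/ (between /a/ and /e/) occurs between two vowels → [β] by rule 1.
/e/ meets the environment for rule 2 (in an unstressed syllable) → [ə].
/s/ (between /e/ and /p/) is unaffected → [s].
/p/ stays [p].
/i/ (between /p/ and /m/) fails the environment for rule 2, so it stays [i].
/m/ — not in any rule's target class → [m].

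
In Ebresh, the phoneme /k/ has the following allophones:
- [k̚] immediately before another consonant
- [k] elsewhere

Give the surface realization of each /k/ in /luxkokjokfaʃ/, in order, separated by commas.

Occurrence 1 (position 4): no conditioning environment matches → elsewhere allophone [k].
Occurrence 2 (position 6): immediately before another consonant → [k̚].
Occurrence 3 (position 9): immediately before another consonant → [k̚].

[k], [k̚], [k̚]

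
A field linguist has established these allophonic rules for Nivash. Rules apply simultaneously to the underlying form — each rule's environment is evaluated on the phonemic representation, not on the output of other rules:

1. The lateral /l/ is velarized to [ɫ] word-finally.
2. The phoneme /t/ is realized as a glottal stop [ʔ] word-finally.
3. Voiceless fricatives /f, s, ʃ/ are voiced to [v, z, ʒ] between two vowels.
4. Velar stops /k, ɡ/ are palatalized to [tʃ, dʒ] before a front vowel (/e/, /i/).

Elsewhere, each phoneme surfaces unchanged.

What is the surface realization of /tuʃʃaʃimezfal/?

/t/ (word-initial): rule 2 targets it, but not word-finally → unchanged [t].
/u/ — not in any rule's target class → [u].
/ʃ/ — between /u/ and /ʃ/; rule 3 does not apply here → [ʃ].
/ʃ/ — between /ʃ/ and /a/; rule 3 does not apply here → [ʃ].
/a/ (between /ʃ/ and /ʃ/) is unaffected → [a].
/ʃ/ (between /a/ and /i/) occurs between two vowels → [ʒ] by rule 3.
/i/ (between /ʃ/ and /m/): no rule targets it → [i].
/m/ stays [m].
/e/ — not in any rule's target class → [e].
/z/ (between /e/ and /f/): no rule targets it → [z].
/f/ (between /z/ and /a/) is in the target of rule 3 but the environment (between two vowels) is not met → [f].
/a/ — not in any rule's target class → [a].
/l/ meets the environment for rule 1 (word-finally) → [ɫ].

[tuʃʃaʒimezfaɫ]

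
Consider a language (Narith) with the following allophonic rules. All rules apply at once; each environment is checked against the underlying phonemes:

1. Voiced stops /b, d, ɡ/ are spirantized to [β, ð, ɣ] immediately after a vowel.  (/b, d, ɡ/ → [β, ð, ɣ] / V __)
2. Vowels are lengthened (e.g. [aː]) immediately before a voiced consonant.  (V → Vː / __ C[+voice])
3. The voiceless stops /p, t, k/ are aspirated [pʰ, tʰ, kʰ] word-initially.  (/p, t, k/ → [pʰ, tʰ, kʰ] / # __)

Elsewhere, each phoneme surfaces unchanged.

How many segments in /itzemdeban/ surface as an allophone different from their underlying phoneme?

4

Segments that undergo a rule: /e/ → [eː] (rule 2); /e/ → [eː] (rule 2); /b/ → [β] (rule 1); /a/ → [aː] (rule 2).
All other segments surface unchanged.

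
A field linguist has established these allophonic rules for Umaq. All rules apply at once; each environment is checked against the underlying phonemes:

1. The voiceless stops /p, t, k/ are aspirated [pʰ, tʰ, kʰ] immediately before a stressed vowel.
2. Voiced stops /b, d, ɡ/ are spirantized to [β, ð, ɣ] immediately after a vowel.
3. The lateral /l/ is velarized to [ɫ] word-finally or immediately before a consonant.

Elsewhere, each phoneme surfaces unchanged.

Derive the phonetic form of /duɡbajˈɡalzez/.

/d/ (word-initial) is in the target of rule 2 but the environment (immediately after a vowel) is not met → [d].
/ɡ/ (between /u/ and /b/) occurs immediately after a vowel → [ɣ] by rule 2.
/b/ (between /ɡ/ and /a/) is in the target of rule 2 but the environment (immediately after a vowel) is not met → [b].
/ɡ/ (between /j/ and /a/) is in the target of rule 2 but the environment (immediately after a vowel) is not met → [ɡ].
/l/ meets the environment for rule 3 (word-finally or immediately before a consonant) → [ɫ].

[duɣbajˈɡaɫzez]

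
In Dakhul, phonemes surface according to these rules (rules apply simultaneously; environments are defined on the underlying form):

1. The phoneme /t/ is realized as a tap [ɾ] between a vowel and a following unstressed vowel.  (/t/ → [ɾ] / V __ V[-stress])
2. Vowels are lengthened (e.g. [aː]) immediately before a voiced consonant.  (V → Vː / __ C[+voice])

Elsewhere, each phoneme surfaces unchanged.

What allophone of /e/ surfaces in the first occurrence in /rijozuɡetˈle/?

[e]

/e/ — between /ɡ/ and /t/; rule 2 does not apply here → [e].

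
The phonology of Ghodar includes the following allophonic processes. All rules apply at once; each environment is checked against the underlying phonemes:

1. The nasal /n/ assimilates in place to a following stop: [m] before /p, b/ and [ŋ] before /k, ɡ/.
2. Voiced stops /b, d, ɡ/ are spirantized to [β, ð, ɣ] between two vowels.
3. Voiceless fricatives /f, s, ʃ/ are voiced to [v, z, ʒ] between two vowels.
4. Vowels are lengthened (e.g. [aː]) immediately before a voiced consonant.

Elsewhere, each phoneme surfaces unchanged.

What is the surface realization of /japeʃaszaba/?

/j/ (word-initial): no rule targets it → [j].
/a/ (between /j/ and /p/): rule 4 targets it, but not before a voiced consonant → unchanged [a].
/p/ — not in any rule's target class → [p].
/e/ — between /p/ and /ʃ/; rule 4 does not apply here → [e].
/ʃ/ meets the environment for rule 3 (between two vowels) → [ʒ].
/a/ — between /ʃ/ and /s/; rule 4 does not apply here → [a].
/s/ — between /a/ and /z/; rule 3 does not apply here → [s].
/z/ (between /s/ and /a/) is unaffected → [z].
/a/ (between /z/ and /b/) occurs before a voiced consonant → [aː] by rule 4.
Rule 2 applies to /b/ (between /a/ and /a/: between two vowels) → [β].
/a/ (word-final): rule 4 targets it, but not before a voiced consonant → unchanged [a].

[japeʒaszaːβa]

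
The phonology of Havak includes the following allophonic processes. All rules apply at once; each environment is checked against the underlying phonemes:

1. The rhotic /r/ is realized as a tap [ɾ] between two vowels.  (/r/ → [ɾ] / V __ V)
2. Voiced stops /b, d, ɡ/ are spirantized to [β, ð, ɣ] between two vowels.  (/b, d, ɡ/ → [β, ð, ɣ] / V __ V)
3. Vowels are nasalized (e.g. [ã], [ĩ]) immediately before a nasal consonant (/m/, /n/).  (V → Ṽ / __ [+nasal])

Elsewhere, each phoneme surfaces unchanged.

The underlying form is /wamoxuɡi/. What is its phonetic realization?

/w/ (word-initial) is unaffected → [w].
/a/ (between /w/ and /m/): before a nasal consonant, so rule 3 applies → [ã].
/m/ (between /a/ and /o/): no rule targets it → [m].
/o/ (between /m/ and /x/): rule 3 targets it, but not before a nasal consonant → unchanged [o].
/x/ stays [x].
/u/ — between /x/ and /ɡ/; rule 3 does not apply here → [u].
/ɡ/ — between /u/ and /i/, between two vowels — surfaces as [ɣ] (rule 2).
/i/ (word-final) is in the target of rule 3 but the environment (before a nasal consonant) is not met → [i].

[wãmoxuɣi]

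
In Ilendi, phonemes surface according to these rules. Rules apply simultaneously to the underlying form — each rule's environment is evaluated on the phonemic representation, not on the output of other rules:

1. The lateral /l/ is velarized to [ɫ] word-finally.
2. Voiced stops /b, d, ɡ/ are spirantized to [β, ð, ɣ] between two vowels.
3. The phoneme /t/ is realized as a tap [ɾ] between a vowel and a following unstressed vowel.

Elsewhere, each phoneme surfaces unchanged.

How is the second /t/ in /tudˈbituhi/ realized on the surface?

Rule 3 applies to /t/ (between /i/ and /u/: between a vowel and a following unstressed vowel) → [ɾ].

[ɾ]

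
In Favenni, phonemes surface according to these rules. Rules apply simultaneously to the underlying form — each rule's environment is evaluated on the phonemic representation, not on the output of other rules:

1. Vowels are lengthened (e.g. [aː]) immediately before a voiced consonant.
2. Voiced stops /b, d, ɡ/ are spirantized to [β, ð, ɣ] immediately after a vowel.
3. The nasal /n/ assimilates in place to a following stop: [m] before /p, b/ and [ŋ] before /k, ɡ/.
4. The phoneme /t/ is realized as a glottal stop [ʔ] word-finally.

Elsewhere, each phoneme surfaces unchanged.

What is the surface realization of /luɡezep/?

/u/ (between /l/ and /ɡ/) occurs before a voiced consonant → [uː] by rule 1.
/ɡ/ (between /u/ and /e/) occurs immediately after a vowel → [ɣ] by rule 2.
Rule 1 applies to /e/ (between /ɡ/ and /z/: before a voiced consonant) → [eː].
/e/ — between /z/ and /p/; rule 1 does not apply here → [e].

[luːɣeːzep]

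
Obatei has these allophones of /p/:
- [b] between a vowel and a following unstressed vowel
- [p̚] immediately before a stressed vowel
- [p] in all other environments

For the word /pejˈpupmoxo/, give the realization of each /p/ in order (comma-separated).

Occurrence 1 (position 1): no conditioning environment matches → elsewhere allophone [p].
Occurrence 2 (position 4): immediately before a stressed vowel → [p̚].
Occurrence 3 (position 6): no conditioning environment matches → elsewhere allophone [p].

[p], [p̚], [p]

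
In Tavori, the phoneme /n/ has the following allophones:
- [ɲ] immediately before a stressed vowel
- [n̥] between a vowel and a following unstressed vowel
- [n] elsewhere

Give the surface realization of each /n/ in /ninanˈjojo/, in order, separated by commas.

Occurrence 1 (position 1): no conditioning environment matches → elsewhere allophone [n].
Occurrence 2 (position 3): between a vowel and a following unstressed vowel → [n̥].
Occurrence 3 (position 5): no conditioning environment matches → elsewhere allophone [n].

[n], [n̥], [n]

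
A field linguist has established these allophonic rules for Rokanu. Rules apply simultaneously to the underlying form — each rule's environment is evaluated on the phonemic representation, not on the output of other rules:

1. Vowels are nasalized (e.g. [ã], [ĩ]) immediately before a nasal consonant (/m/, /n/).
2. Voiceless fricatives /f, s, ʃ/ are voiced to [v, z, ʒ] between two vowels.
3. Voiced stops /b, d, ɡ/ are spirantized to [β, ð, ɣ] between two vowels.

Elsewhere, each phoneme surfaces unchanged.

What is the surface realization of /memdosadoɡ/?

[mẽmdozaðoɡ]

/m/ (word-initial): no rule targets it → [m].
/e/ (between /m/ and /m/): before a nasal consonant, so rule 1 applies → [ẽ].
/m/ (between /e/ and /d/) is unaffected → [m].
/d/ — between /m/ and /o/; rule 3 does not apply here → [d].
/o/ (between /d/ and /s/) fails the environment for rule 1, so it stays [o].
/s/ — between /o/ and /a/, between two vowels — surfaces as [z] (rule 2).
/a/ (between /s/ and /d/) fails the environment for rule 1, so it stays [a].
/d/ — between /a/ and /o/, between two vowels — surfaces as [ð] (rule 3).
/o/ — between /d/ and /ɡ/; rule 1 does not apply here → [o].
/ɡ/ (word-final) fails the environment for rule 3, so it stays [ɡ].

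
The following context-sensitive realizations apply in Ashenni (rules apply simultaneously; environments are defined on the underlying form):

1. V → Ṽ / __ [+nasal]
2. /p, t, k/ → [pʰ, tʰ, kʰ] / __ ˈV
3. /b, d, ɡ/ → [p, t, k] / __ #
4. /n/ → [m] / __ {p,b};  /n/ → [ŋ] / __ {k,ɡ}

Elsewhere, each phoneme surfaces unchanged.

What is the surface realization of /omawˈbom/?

[õmawˈbõm]

/o/ meets the environment for rule 1 (before a nasal consonant) → [õ].
/a/ (between /m/ and /w/) fails the environment for rule 1, so it stays [a].
/b/ (between /w/ and /o/) fails the environment for rule 3, so it stays [b].
/o/ (between /b/ and /m/) occurs before a nasal consonant → [õ] by rule 1.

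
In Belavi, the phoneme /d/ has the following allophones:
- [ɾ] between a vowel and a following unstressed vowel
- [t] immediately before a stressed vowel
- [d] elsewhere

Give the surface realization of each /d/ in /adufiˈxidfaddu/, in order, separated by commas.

[ɾ], [d], [d], [d]

Occurrence 1 (position 2): between a vowel and a following unstressed vowel → [ɾ].
Occurrence 2 (position 8): no conditioning environment matches → elsewhere allophone [d].
Occurrence 3 (position 11): no conditioning environment matches → elsewhere allophone [d].
Occurrence 4 (position 12): no conditioning environment matches → elsewhere allophone [d].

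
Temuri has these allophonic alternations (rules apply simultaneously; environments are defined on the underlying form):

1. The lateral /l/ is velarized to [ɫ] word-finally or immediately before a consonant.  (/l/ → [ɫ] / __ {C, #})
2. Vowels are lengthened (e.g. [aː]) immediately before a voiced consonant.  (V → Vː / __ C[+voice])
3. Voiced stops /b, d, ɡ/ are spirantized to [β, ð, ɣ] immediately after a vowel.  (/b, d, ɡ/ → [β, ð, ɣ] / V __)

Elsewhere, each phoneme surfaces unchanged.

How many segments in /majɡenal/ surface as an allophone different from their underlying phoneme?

Segments that undergo a rule: /a/ → [aː] (rule 2); /e/ → [eː] (rule 2); /a/ → [aː] (rule 2); /l/ → [ɫ] (rule 1).
All other segments surface unchanged.

4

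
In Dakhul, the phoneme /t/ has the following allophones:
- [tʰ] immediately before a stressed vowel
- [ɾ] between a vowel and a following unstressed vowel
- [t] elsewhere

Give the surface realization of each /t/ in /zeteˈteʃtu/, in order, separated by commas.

[ɾ], [tʰ], [t]

Occurrence 1 (position 3): between a vowel and an unstressed vowel → [ɾ].
Occurrence 2 (position 5): immediately before a stressed vowel → [tʰ].
Occurrence 3 (position 8): no conditioning environment matches → elsewhere allophone [t].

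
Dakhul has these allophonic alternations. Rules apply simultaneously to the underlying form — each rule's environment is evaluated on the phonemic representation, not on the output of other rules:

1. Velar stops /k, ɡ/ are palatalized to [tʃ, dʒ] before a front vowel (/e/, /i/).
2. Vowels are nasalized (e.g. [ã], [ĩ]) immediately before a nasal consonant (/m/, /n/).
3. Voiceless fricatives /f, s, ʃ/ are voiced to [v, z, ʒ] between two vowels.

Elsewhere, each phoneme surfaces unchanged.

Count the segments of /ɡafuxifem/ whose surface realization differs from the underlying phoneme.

Segments that undergo a rule: /f/ → [v] (rule 3); /f/ → [v] (rule 3); /e/ → [ẽ] (rule 2).
All other segments surface unchanged.

3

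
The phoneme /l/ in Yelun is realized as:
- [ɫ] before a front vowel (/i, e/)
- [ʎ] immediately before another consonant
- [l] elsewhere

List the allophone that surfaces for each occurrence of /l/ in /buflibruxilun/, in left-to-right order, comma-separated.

Occurrence 1 (position 4): before a front vowel (/i, e/) → [ɫ].
Occurrence 2 (position 11): no conditioning environment matches → elsewhere allophone [l].

[ɫ], [l]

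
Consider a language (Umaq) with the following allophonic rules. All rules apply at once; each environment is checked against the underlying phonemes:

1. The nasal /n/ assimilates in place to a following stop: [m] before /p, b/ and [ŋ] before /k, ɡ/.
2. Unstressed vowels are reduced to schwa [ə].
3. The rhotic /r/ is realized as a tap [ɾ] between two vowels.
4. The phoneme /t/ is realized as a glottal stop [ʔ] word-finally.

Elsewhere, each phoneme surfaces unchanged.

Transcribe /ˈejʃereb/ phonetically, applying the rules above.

[ˈejʃəɾəb]

/e/ — word-initial; rule 2 does not apply here → [e].
/j/ — not in any rule's target class → [j].
/ʃ/ stays [ʃ].
/e/ (between /ʃ/ and /r/): in an unstressed syllable, so rule 2 applies → [ə].
Rule 3 applies to /r/ (between /e/ and /e/: between two vowels) → [ɾ].
/e/ (between /r/ and /b/): in an unstressed syllable, so rule 2 applies → [ə].
/b/ (word-final) is unaffected → [b].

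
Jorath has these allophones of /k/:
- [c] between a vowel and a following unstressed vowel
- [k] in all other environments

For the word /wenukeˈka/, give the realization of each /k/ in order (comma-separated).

[c], [k]

Occurrence 1 (position 5): between a vowel and a following unstressed vowel → [c].
Occurrence 2 (position 7): no conditioning environment matches → elsewhere allophone [k].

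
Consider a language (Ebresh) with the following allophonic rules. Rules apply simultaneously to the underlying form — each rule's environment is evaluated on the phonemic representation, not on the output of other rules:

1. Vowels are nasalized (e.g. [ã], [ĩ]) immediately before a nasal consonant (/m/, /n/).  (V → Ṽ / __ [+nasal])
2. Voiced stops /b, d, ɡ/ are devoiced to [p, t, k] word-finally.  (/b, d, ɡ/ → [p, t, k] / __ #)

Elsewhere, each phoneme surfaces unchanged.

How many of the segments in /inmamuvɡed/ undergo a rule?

3

Segments that undergo a rule: /i/ → [ĩ] (rule 1); /a/ → [ã] (rule 1); /d/ → [t] (rule 2).
All other segments surface unchanged.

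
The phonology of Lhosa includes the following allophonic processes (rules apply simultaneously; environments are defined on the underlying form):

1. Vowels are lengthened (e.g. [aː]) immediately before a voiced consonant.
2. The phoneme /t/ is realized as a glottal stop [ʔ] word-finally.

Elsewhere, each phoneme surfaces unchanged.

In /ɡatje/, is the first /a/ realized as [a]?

Yes

/a/ — between /ɡ/ and /t/; rule 1 does not apply here → [a].
The actual realization is [a], which matches [a].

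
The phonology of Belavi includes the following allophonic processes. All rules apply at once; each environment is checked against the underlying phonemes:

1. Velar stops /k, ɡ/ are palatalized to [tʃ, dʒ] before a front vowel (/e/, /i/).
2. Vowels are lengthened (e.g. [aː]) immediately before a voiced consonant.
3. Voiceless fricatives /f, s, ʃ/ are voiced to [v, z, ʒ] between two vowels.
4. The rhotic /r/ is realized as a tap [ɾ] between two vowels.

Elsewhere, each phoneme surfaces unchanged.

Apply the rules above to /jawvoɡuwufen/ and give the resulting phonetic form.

[jaːwvoːɡuːwuveːn]

/j/ — not in any rule's target class → [j].
/a/ (between /j/ and /w/): before a voiced consonant, so rule 2 applies → [aː].
/w/ — not in any rule's target class → [w].
/v/ — not in any rule's target class → [v].
/o/ (between /v/ and /ɡ/) occurs before a voiced consonant → [oː] by rule 2.
/ɡ/ — between /o/ and /u/; rule 1 does not apply here → [ɡ].
/u/ meets the environment for rule 2 (before a voiced consonant) → [uː].
/w/ (between /u/ and /u/) is unaffected → [w].
/u/ (between /w/ and /f/) is in the target of rule 2 but the environment (before a voiced consonant) is not met → [u].
/f/ (between /u/ and /e/) occurs between two vowels → [v] by rule 3.
/e/ (between /f/ and /n/) occurs before a voiced consonant → [eː] by rule 2.
/n/ (word-final) is unaffected → [n].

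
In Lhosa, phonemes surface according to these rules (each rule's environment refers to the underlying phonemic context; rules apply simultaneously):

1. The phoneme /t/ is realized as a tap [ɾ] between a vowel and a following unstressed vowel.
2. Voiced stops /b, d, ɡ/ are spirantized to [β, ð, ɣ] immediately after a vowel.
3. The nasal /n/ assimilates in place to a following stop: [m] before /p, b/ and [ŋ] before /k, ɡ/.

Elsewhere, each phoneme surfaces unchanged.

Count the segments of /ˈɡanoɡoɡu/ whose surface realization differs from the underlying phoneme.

2

Segments that undergo a rule: /ɡ/ → [ɣ] (rule 2); /ɡ/ → [ɣ] (rule 2).
All other segments surface unchanged.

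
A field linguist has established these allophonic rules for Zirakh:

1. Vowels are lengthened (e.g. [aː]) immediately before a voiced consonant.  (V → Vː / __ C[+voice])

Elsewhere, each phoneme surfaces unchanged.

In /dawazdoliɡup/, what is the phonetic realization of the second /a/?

[aː]

/a/ (between /w/ and /z/) occurs before a voiced consonant → [aː] by rule 1.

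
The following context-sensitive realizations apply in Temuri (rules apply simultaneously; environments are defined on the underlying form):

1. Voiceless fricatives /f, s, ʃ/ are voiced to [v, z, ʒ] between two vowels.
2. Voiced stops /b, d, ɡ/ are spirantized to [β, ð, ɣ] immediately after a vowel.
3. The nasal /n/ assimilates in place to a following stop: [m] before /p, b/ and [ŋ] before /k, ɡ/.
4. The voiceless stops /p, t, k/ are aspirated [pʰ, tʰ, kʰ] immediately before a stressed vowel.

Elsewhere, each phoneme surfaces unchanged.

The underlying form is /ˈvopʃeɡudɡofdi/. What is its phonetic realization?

/p/ (between /o/ and /ʃ/) fails the environment for rule 4, so it stays [p].
/ʃ/ — between /p/ and /e/; rule 1 does not apply here → [ʃ].
Rule 2 applies to /ɡ/ (between /e/ and /u/: immediately after a vowel) → [ɣ].
/d/ meets the environment for rule 2 (immediately after a vowel) → [ð].
/ɡ/ — between /d/ and /o/; rule 2 does not apply here → [ɡ].
/f/ — between /o/ and /d/; rule 1 does not apply here → [f].
/d/ (between /f/ and /i/): rule 2 targets it, but not immediately after a vowel → unchanged [d].

[ˈvopʃeɣuðɡofdi]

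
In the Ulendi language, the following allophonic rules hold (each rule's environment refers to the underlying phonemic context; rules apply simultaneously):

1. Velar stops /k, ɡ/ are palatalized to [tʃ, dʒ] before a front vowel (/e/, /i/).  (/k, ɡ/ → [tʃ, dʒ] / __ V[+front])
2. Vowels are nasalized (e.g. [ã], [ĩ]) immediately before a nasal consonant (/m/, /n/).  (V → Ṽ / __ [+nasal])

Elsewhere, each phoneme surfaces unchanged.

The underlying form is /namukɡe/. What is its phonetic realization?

[nãmukdʒe]

/n/ (word-initial): no rule targets it → [n].
/a/ — between /n/ and /m/, before a nasal consonant — surfaces as [ã] (rule 2).
/m/ — not in any rule's target class → [m].
/u/ (between /m/ and /k/) fails the environment for rule 2, so it stays [u].
/k/ (between /u/ and /ɡ/) is in the target of rule 1 but the environment (before a front vowel) is not met → [k].
/ɡ/ — between /k/ and /e/, before a front vowel — surfaces as [dʒ] (rule 1).
/e/ (word-final) is in the target of rule 2 but the environment (before a nasal consonant) is not met → [e].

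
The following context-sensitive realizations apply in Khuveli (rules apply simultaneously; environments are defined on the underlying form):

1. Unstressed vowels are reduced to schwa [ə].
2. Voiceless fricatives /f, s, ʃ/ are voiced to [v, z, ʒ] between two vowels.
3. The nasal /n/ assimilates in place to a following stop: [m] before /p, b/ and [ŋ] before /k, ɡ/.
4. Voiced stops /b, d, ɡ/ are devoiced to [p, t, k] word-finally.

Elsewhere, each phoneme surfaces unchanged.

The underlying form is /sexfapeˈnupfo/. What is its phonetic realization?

/s/ (word-initial): rule 2 targets it, but not between two vowels → unchanged [s].
/e/ meets the environment for rule 1 (in an unstressed syllable) → [ə].
/x/ (between /e/ and /f/): no rule targets it → [x].
/f/ (between /x/ and /a/) fails the environment for rule 2, so it stays [f].
/a/ (between /f/ and /p/): in an unstressed syllable, so rule 1 applies → [ə].
/p/ (between /a/ and /e/): no rule targets it → [p].
/e/ (between /p/ and /n/): in an unstressed syllable, so rule 1 applies → [ə].
/n/ (between /e/ and /u/) is in the target of rule 3 but the environment (before a labial or velar stop) is not met → [n].
/u/ — between /n/ and /p/; rule 1 does not apply here → [u].
/p/ (between /u/ and /f/) is unaffected → [p].
/f/ (between /p/ and /o/): rule 2 targets it, but not between two vowels → unchanged [f].
/o/ meets the environment for rule 1 (in an unstressed syllable) → [ə].

[səxfəpəˈnupfə]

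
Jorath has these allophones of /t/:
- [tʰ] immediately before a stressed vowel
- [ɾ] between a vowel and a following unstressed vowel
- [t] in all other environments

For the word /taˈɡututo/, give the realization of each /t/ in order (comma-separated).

[t], [ɾ], [ɾ]

Occurrence 1 (position 1): no conditioning environment matches → elsewhere allophone [t].
Occurrence 2 (position 5): between a vowel and an unstressed vowel → [ɾ].
Occurrence 3 (position 7): between a vowel and an unstressed vowel → [ɾ].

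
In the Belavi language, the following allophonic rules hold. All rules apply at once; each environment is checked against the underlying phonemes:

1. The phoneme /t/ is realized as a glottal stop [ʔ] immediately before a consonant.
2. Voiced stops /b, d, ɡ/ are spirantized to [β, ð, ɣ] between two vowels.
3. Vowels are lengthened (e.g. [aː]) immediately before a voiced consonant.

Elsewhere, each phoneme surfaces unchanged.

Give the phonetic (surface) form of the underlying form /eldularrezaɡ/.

[eːlduːlaːrreːzaːɡ]

/e/ — word-initial, before a voiced consonant — surfaces as [eː] (rule 3).
/d/ (between /l/ and /u/): rule 2 targets it, but not between two vowels → unchanged [d].
Rule 3 applies to /u/ (between /d/ and /l/: before a voiced consonant) → [uː].
/a/ (between /l/ and /r/) occurs before a voiced consonant → [aː] by rule 3.
Rule 3 applies to /e/ (between /r/ and /z/: before a voiced consonant) → [eː].
/a/ meets the environment for rule 3 (before a voiced consonant) → [aː].
/ɡ/ (word-final) fails the environment for rule 2, so it stays [ɡ].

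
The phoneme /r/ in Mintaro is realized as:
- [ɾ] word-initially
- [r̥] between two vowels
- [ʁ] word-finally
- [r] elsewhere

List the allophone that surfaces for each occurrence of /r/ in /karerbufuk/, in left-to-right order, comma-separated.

[r̥], [r]

Occurrence 1 (position 3): between two vowels → [r̥].
Occurrence 2 (position 5): no conditioning environment matches → elsewhere allophone [r].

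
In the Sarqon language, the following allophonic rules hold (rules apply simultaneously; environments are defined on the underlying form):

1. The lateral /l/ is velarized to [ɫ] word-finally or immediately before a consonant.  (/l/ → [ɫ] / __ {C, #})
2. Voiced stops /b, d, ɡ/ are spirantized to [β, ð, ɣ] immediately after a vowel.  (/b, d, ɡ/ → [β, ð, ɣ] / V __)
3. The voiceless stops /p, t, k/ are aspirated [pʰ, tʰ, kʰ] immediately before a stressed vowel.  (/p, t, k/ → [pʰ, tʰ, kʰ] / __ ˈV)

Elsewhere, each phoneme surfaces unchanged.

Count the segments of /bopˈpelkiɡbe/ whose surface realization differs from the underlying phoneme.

3

Segments that undergo a rule: /p/ → [pʰ] (rule 3); /l/ → [ɫ] (rule 1); /ɡ/ → [ɣ] (rule 2).
All other segments surface unchanged.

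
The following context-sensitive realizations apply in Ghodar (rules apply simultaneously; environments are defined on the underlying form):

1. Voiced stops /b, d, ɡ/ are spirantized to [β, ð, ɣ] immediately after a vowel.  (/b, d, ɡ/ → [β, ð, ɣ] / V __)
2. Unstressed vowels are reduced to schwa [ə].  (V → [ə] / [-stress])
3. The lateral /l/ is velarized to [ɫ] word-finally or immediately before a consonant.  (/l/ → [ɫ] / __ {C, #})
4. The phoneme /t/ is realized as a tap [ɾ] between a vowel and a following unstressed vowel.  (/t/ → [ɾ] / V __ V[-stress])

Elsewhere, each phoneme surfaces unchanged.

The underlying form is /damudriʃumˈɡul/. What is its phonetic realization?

[dəməðrəʃəmˈɡuɫ]

/d/ (word-initial): rule 1 targets it, but not immediately after a vowel → unchanged [d].
/a/ meets the environment for rule 2 (in an unstressed syllable) → [ə].
/u/ (between /m/ and /d/): in an unstressed syllable, so rule 2 applies → [ə].
/d/ (between /u/ and /r/): immediately after a vowel, so rule 1 applies → [ð].
/i/ (between /r/ and /ʃ/): in an unstressed syllable, so rule 2 applies → [ə].
/u/ (between /ʃ/ and /m/) occurs in an unstressed syllable → [ə] by rule 2.
/ɡ/ (between /m/ and /u/): rule 1 targets it, but not immediately after a vowel → unchanged [ɡ].
/u/ (between /ɡ/ and /l/) fails the environment for rule 2, so it stays [u].
/l/ (word-final) occurs word-finally or immediately before a consonant → [ɫ] by rule 3.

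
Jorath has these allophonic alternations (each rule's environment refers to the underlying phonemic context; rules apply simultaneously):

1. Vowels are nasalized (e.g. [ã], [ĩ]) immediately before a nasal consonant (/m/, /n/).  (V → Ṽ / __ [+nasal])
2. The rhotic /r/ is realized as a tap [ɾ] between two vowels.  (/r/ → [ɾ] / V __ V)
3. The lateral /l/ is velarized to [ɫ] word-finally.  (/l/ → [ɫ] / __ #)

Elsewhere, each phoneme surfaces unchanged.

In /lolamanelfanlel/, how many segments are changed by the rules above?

4

Segments that undergo a rule: /a/ → [ã] (rule 1); /a/ → [ã] (rule 1); /a/ → [ã] (rule 1); /l/ → [ɫ] (rule 3).
All other segments surface unchanged.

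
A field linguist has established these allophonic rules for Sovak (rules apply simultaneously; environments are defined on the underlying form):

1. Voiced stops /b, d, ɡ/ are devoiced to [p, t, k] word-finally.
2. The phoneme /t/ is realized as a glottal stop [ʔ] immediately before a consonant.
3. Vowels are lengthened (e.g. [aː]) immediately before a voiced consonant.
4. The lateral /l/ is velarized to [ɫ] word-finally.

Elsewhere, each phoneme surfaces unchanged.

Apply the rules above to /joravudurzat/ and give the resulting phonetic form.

/j/ — not in any rule's target class → [j].
/o/ — between /j/ and /r/, before a voiced consonant — surfaces as [oː] (rule 3).
/r/ stays [r].
/a/ meets the environment for rule 3 (before a voiced consonant) → [aː].
/v/ stays [v].
Rule 3 applies to /u/ (between /v/ and /d/: before a voiced consonant) → [uː].
/d/ (between /u/ and /u/): rule 1 targets it, but not word-finally → unchanged [d].
Rule 3 applies to /u/ (between /d/ and /r/: before a voiced consonant) → [uː].
/r/ stays [r].
/z/ (between /r/ and /a/): no rule targets it → [z].
/a/ (between /z/ and /t/) fails the environment for rule 3, so it stays [a].
/t/ — word-final; rule 2 does not apply here → [t].

[joːraːvuːduːrzat]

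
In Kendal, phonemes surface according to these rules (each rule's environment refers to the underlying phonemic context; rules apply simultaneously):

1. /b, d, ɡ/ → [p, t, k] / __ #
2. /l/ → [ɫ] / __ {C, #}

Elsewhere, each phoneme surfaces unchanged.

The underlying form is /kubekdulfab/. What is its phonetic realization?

/k/ (word-initial) is unaffected → [k].
/u/ — not in any rule's target class → [u].
/b/ (between /u/ and /e/): rule 1 targets it, but not word-finally → unchanged [b].
/e/ stays [e].
/k/ stays [k].
/d/ — between /k/ and /u/; rule 1 does not apply here → [d].
/u/ stays [u].
/l/ meets the environment for rule 2 (word-finally or immediately before a consonant) → [ɫ].
/f/ (between /l/ and /a/): no rule targets it → [f].
/a/ stays [a].
/b/ (word-final): word-finally, so rule 1 applies → [p].

[kubekduɫfap]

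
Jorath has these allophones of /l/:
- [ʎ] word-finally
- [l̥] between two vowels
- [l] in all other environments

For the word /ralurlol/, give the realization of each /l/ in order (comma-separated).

Occurrence 1 (position 3): between two vowels → [l̥].
Occurrence 2 (position 6): no conditioning environment matches → elsewhere allophone [l].
Occurrence 3 (position 8): word-finally → [ʎ].

[l̥], [l], [ʎ]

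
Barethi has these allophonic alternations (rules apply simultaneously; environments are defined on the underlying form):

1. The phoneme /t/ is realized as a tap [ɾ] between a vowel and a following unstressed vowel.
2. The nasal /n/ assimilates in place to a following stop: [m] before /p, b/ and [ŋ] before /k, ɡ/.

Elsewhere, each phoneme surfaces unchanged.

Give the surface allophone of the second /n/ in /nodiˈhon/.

/n/ (word-final) is in the target of rule 2 but the environment (before a labial or velar stop) is not met → [n].

[n]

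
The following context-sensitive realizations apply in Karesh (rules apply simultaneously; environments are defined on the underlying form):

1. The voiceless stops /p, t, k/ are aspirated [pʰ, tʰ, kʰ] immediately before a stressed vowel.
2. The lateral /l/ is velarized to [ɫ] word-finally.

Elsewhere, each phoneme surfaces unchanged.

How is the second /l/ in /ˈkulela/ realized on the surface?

/l/ (between /e/ and /a/) is in the target of rule 2 but the environment (word-finally) is not met → [l].

[l]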